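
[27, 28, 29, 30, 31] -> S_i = 27 + 1*i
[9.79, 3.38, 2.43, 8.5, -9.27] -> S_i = Random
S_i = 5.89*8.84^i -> [5.89, 52.07, 460.28, 4068.85, 35968.67]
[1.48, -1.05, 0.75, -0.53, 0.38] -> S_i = 1.48*(-0.71)^i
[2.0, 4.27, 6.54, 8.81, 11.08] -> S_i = 2.00 + 2.27*i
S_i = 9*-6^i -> [9, -54, 324, -1944, 11664]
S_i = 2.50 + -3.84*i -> [2.5, -1.34, -5.18, -9.02, -12.86]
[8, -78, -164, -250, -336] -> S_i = 8 + -86*i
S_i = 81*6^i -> [81, 486, 2916, 17496, 104976]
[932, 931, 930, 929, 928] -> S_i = 932 + -1*i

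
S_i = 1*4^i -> [1, 4, 16, 64, 256]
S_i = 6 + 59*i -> [6, 65, 124, 183, 242]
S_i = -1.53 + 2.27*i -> [-1.53, 0.74, 3.01, 5.28, 7.55]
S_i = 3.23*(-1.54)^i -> [3.23, -4.97, 7.66, -11.8, 18.17]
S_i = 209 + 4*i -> [209, 213, 217, 221, 225]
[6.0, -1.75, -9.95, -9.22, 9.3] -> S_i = Random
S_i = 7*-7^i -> [7, -49, 343, -2401, 16807]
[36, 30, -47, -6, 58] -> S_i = Random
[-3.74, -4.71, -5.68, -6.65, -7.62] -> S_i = -3.74 + -0.97*i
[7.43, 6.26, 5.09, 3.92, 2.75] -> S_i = 7.43 + -1.17*i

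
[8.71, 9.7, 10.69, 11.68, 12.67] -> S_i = 8.71 + 0.99*i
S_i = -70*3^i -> [-70, -210, -630, -1890, -5670]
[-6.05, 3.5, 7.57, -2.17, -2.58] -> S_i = Random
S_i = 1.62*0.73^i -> [1.62, 1.18, 0.86, 0.63, 0.46]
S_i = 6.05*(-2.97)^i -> [6.05, -17.97, 53.37, -158.5, 470.74]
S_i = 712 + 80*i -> [712, 792, 872, 952, 1032]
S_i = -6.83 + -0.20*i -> [-6.83, -7.03, -7.23, -7.43, -7.63]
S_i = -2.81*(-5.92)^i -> [-2.81, 16.64, -98.48, 583.0, -3451.38]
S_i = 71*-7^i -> [71, -497, 3479, -24353, 170471]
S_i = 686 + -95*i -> [686, 591, 496, 401, 306]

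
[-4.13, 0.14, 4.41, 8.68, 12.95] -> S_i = -4.13 + 4.27*i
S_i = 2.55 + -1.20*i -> [2.55, 1.35, 0.15, -1.05, -2.25]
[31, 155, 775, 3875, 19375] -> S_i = 31*5^i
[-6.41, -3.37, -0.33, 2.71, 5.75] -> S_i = -6.41 + 3.04*i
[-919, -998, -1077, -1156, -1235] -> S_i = -919 + -79*i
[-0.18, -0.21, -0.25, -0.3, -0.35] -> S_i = -0.18*1.18^i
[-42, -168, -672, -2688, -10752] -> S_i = -42*4^i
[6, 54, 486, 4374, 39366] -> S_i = 6*9^i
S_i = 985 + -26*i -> [985, 959, 933, 907, 881]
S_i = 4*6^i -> [4, 24, 144, 864, 5184]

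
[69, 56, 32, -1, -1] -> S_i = Random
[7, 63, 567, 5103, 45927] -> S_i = 7*9^i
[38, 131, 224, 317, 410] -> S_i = 38 + 93*i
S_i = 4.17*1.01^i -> [4.17, 4.21, 4.25, 4.3, 4.34]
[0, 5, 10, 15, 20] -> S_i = 0 + 5*i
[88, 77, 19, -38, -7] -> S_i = Random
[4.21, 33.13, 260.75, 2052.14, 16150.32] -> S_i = 4.21*7.87^i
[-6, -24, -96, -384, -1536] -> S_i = -6*4^i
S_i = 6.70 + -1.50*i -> [6.7, 5.2, 3.7, 2.2, 0.7]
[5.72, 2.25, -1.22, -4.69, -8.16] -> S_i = 5.72 + -3.47*i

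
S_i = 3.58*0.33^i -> [3.58, 1.18, 0.39, 0.13, 0.04]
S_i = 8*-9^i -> [8, -72, 648, -5832, 52488]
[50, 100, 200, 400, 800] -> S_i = 50*2^i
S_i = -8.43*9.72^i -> [-8.43, -81.94, -796.45, -7741.52, -75247.6]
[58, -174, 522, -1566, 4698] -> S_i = 58*-3^i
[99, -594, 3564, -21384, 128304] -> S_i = 99*-6^i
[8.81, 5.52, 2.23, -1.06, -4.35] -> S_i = 8.81 + -3.29*i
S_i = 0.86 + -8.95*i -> [0.86, -8.09, -17.04, -25.99, -34.94]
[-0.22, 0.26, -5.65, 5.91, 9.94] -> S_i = Random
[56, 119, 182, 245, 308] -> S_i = 56 + 63*i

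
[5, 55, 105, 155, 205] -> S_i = 5 + 50*i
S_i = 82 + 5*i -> [82, 87, 92, 97, 102]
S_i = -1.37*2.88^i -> [-1.37, -3.95, -11.36, -32.73, -94.25]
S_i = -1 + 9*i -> [-1, 8, 17, 26, 35]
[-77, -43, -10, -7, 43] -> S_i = Random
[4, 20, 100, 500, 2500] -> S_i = 4*5^i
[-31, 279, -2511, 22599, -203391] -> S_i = -31*-9^i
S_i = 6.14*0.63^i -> [6.14, 3.87, 2.44, 1.54, 0.97]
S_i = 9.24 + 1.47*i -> [9.24, 10.71, 12.18, 13.65, 15.12]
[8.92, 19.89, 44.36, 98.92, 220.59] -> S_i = 8.92*2.23^i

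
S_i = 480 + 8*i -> [480, 488, 496, 504, 512]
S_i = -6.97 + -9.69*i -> [-6.97, -16.66, -26.35, -36.04, -45.73]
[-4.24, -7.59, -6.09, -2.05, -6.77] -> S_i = Random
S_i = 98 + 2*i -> [98, 100, 102, 104, 106]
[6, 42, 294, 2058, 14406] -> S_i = 6*7^i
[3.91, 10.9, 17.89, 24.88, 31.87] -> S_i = 3.91 + 6.99*i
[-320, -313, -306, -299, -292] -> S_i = -320 + 7*i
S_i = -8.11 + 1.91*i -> [-8.11, -6.2, -4.29, -2.38, -0.47]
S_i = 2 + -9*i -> [2, -7, -16, -25, -34]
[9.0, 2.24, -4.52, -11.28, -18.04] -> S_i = 9.00 + -6.76*i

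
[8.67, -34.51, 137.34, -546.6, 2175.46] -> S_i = 8.67*(-3.98)^i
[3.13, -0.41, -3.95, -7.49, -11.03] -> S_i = 3.13 + -3.54*i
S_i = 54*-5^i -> [54, -270, 1350, -6750, 33750]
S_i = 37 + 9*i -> [37, 46, 55, 64, 73]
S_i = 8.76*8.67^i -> [8.76, 75.95, 658.48, 5709.02, 49497.18]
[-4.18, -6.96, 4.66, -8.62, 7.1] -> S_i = Random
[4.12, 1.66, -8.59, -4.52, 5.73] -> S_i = Random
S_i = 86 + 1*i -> [86, 87, 88, 89, 90]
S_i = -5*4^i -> [-5, -20, -80, -320, -1280]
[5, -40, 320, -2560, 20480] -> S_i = 5*-8^i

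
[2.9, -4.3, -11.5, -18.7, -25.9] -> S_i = 2.90 + -7.20*i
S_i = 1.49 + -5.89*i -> [1.49, -4.4, -10.29, -16.18, -22.07]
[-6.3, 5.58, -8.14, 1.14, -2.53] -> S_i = Random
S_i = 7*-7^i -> [7, -49, 343, -2401, 16807]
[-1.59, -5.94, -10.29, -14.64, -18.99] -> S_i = -1.59 + -4.35*i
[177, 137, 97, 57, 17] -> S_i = 177 + -40*i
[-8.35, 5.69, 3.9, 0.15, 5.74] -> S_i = Random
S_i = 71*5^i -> [71, 355, 1775, 8875, 44375]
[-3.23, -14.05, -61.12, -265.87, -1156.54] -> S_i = -3.23*4.35^i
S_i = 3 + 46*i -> [3, 49, 95, 141, 187]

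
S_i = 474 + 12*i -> [474, 486, 498, 510, 522]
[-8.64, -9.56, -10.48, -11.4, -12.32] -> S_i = -8.64 + -0.92*i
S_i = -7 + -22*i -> [-7, -29, -51, -73, -95]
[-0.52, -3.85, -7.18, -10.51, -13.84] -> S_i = -0.52 + -3.33*i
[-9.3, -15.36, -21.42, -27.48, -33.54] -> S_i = -9.30 + -6.06*i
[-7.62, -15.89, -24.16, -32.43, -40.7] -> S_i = -7.62 + -8.27*i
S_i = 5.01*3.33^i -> [5.01, 16.68, 55.56, 185.0, 616.05]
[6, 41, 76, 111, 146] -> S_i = 6 + 35*i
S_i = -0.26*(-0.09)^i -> [-0.26, 0.02, -0.0, 0.0, -0.0]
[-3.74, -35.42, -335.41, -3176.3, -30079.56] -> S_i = -3.74*9.47^i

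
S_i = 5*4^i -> [5, 20, 80, 320, 1280]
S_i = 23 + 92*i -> [23, 115, 207, 299, 391]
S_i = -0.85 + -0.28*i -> [-0.85, -1.13, -1.41, -1.69, -1.97]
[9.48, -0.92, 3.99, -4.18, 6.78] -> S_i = Random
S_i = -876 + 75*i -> [-876, -801, -726, -651, -576]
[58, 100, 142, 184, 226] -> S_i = 58 + 42*i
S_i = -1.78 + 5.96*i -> [-1.78, 4.18, 10.14, 16.1, 22.06]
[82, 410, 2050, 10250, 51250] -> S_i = 82*5^i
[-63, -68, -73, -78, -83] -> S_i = -63 + -5*i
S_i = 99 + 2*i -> [99, 101, 103, 105, 107]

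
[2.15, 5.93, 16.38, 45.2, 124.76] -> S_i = 2.15*2.76^i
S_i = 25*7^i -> [25, 175, 1225, 8575, 60025]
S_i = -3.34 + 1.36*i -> [-3.34, -1.98, -0.62, 0.74, 2.1]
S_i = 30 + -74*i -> [30, -44, -118, -192, -266]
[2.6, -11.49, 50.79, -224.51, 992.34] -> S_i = 2.60*(-4.42)^i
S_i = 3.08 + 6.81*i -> [3.08, 9.89, 16.7, 23.51, 30.32]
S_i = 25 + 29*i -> [25, 54, 83, 112, 141]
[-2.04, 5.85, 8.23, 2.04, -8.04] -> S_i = Random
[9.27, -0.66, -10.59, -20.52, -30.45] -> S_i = 9.27 + -9.93*i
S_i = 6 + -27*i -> [6, -21, -48, -75, -102]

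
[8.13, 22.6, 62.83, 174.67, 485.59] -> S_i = 8.13*2.78^i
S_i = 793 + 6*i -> [793, 799, 805, 811, 817]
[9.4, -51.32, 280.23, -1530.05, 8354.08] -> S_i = 9.40*(-5.46)^i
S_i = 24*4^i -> [24, 96, 384, 1536, 6144]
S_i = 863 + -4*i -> [863, 859, 855, 851, 847]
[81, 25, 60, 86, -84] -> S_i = Random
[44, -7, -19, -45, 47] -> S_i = Random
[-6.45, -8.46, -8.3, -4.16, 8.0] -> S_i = Random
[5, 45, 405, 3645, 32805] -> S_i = 5*9^i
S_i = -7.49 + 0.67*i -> [-7.49, -6.82, -6.15, -5.48, -4.81]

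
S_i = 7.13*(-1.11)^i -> [7.13, -7.91, 8.78, -9.75, 10.82]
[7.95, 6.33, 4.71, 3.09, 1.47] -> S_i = 7.95 + -1.62*i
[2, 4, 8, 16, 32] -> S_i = 2*2^i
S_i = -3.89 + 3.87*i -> [-3.89, -0.02, 3.85, 7.72, 11.59]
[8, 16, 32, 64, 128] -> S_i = 8*2^i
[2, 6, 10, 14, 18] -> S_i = 2 + 4*i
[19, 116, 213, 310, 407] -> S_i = 19 + 97*i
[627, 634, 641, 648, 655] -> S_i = 627 + 7*i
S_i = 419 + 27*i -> [419, 446, 473, 500, 527]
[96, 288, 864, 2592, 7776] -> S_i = 96*3^i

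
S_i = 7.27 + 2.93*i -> [7.27, 10.2, 13.13, 16.06, 18.99]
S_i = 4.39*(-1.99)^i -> [4.39, -8.74, 17.38, -34.6, 68.85]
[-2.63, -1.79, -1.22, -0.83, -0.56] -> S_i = -2.63*0.68^i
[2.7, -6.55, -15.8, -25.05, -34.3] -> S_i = 2.70 + -9.25*i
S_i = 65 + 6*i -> [65, 71, 77, 83, 89]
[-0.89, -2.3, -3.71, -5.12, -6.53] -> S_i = -0.89 + -1.41*i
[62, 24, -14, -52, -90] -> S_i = 62 + -38*i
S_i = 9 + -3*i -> [9, 6, 3, 0, -3]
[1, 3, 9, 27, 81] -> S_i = 1*3^i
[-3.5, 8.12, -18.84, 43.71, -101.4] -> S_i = -3.50*(-2.32)^i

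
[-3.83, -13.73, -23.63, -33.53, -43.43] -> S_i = -3.83 + -9.90*i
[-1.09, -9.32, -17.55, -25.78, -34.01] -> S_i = -1.09 + -8.23*i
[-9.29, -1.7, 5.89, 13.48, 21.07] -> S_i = -9.29 + 7.59*i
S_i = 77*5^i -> [77, 385, 1925, 9625, 48125]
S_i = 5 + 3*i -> [5, 8, 11, 14, 17]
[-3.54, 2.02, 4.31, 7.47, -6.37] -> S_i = Random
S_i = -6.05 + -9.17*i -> [-6.05, -15.22, -24.39, -33.56, -42.73]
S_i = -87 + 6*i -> [-87, -81, -75, -69, -63]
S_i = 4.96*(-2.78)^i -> [4.96, -13.79, 38.33, -106.57, 296.25]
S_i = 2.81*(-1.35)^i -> [2.81, -3.79, 5.12, -6.91, 9.33]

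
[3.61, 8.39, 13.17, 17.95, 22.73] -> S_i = 3.61 + 4.78*i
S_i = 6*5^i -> [6, 30, 150, 750, 3750]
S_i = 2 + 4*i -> [2, 6, 10, 14, 18]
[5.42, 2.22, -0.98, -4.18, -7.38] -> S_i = 5.42 + -3.20*i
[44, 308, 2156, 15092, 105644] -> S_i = 44*7^i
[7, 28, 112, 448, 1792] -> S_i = 7*4^i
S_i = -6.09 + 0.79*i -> [-6.09, -5.3, -4.51, -3.72, -2.93]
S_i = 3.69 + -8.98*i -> [3.69, -5.29, -14.27, -23.25, -32.23]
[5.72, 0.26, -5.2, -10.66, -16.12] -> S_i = 5.72 + -5.46*i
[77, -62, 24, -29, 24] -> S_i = Random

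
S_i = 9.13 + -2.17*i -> [9.13, 6.96, 4.79, 2.62, 0.45]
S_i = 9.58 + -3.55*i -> [9.58, 6.03, 2.48, -1.07, -4.62]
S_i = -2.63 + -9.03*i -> [-2.63, -11.66, -20.69, -29.72, -38.75]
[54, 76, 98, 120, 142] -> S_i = 54 + 22*i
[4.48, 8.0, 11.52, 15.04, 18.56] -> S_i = 4.48 + 3.52*i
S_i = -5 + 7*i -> [-5, 2, 9, 16, 23]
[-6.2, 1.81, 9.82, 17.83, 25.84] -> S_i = -6.20 + 8.01*i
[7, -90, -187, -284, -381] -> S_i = 7 + -97*i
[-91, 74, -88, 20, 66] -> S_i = Random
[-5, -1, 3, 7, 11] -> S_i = -5 + 4*i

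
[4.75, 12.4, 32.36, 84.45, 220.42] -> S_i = 4.75*2.61^i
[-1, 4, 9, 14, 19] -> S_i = -1 + 5*i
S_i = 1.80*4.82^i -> [1.8, 8.68, 41.82, 201.56, 971.54]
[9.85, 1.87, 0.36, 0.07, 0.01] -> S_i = 9.85*0.19^i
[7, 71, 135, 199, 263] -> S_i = 7 + 64*i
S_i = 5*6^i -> [5, 30, 180, 1080, 6480]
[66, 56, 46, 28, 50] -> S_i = Random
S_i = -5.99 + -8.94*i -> [-5.99, -14.93, -23.87, -32.81, -41.75]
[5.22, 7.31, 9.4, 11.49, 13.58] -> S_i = 5.22 + 2.09*i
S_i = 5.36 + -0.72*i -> [5.36, 4.64, 3.92, 3.2, 2.48]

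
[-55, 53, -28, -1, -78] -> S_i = Random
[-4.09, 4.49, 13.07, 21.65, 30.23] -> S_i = -4.09 + 8.58*i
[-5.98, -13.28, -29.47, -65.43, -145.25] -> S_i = -5.98*2.22^i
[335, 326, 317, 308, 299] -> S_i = 335 + -9*i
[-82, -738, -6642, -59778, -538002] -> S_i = -82*9^i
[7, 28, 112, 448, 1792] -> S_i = 7*4^i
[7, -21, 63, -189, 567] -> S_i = 7*-3^i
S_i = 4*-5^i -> [4, -20, 100, -500, 2500]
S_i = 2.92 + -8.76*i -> [2.92, -5.84, -14.6, -23.36, -32.12]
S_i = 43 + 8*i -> [43, 51, 59, 67, 75]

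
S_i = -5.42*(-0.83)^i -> [-5.42, 4.5, -3.73, 3.1, -2.57]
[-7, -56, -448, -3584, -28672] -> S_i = -7*8^i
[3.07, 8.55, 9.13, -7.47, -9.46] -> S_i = Random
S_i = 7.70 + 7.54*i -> [7.7, 15.24, 22.78, 30.32, 37.86]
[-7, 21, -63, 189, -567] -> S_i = -7*-3^i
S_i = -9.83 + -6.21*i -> [-9.83, -16.04, -22.25, -28.46, -34.67]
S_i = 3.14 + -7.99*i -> [3.14, -4.85, -12.84, -20.83, -28.82]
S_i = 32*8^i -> [32, 256, 2048, 16384, 131072]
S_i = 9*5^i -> [9, 45, 225, 1125, 5625]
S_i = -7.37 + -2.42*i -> [-7.37, -9.79, -12.21, -14.63, -17.05]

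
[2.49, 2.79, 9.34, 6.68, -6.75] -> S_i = Random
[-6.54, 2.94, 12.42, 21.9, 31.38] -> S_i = -6.54 + 9.48*i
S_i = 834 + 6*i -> [834, 840, 846, 852, 858]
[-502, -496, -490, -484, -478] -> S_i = -502 + 6*i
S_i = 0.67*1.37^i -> [0.67, 0.92, 1.26, 1.72, 2.36]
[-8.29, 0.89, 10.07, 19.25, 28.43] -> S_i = -8.29 + 9.18*i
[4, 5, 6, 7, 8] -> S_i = 4 + 1*i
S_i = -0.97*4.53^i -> [-0.97, -4.39, -19.91, -90.17, -408.47]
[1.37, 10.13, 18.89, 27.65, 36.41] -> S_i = 1.37 + 8.76*i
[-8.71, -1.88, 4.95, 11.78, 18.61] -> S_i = -8.71 + 6.83*i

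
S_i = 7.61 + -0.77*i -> [7.61, 6.84, 6.07, 5.3, 4.53]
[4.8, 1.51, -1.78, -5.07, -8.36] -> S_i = 4.80 + -3.29*i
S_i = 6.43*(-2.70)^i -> [6.43, -17.36, 46.87, -126.56, 341.72]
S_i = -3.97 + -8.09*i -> [-3.97, -12.06, -20.15, -28.24, -36.33]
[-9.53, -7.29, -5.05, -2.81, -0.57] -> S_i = -9.53 + 2.24*i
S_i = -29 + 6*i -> [-29, -23, -17, -11, -5]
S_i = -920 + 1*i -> [-920, -919, -918, -917, -916]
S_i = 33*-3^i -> [33, -99, 297, -891, 2673]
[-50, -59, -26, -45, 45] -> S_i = Random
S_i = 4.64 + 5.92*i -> [4.64, 10.56, 16.48, 22.4, 28.32]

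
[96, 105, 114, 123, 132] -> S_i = 96 + 9*i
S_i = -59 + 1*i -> [-59, -58, -57, -56, -55]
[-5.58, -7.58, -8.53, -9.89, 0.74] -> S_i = Random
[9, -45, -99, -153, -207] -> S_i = 9 + -54*i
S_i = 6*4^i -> [6, 24, 96, 384, 1536]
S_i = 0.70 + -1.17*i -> [0.7, -0.47, -1.64, -2.81, -3.98]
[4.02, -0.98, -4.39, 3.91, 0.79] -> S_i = Random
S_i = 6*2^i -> [6, 12, 24, 48, 96]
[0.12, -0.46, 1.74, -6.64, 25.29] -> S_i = 0.12*(-3.81)^i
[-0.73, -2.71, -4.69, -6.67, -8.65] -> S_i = -0.73 + -1.98*i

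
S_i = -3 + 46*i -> [-3, 43, 89, 135, 181]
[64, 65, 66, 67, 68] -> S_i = 64 + 1*i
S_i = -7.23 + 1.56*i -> [-7.23, -5.67, -4.11, -2.55, -0.99]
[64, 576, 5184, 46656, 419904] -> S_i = 64*9^i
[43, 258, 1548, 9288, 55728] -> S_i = 43*6^i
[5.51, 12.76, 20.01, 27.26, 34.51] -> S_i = 5.51 + 7.25*i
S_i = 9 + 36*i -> [9, 45, 81, 117, 153]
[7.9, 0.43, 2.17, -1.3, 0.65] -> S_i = Random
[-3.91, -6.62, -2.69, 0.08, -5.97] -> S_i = Random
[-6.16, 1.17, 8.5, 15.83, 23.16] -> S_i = -6.16 + 7.33*i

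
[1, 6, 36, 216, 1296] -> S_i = 1*6^i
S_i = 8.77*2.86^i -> [8.77, 25.08, 71.74, 205.16, 586.76]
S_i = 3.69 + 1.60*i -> [3.69, 5.29, 6.89, 8.49, 10.09]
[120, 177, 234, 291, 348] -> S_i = 120 + 57*i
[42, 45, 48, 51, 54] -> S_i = 42 + 3*i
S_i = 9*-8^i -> [9, -72, 576, -4608, 36864]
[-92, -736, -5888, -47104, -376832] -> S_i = -92*8^i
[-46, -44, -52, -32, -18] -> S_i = Random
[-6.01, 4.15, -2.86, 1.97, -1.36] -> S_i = -6.01*(-0.69)^i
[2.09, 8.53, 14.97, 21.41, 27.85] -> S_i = 2.09 + 6.44*i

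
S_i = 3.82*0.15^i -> [3.82, 0.57, 0.09, 0.01, 0.0]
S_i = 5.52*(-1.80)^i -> [5.52, -9.94, 17.88, -32.19, 57.95]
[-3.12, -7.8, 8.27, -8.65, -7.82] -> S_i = Random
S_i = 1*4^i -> [1, 4, 16, 64, 256]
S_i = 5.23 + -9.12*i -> [5.23, -3.89, -13.01, -22.13, -31.25]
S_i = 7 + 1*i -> [7, 8, 9, 10, 11]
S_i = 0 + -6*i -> [0, -6, -12, -18, -24]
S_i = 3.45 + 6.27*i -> [3.45, 9.72, 15.99, 22.26, 28.53]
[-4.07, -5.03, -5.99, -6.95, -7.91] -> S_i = -4.07 + -0.96*i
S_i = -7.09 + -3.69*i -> [-7.09, -10.78, -14.47, -18.16, -21.85]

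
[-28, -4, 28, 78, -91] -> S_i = Random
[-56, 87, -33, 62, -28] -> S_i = Random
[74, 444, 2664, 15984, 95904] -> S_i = 74*6^i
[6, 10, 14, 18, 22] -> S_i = 6 + 4*i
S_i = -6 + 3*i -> [-6, -3, 0, 3, 6]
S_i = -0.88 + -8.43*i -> [-0.88, -9.31, -17.74, -26.17, -34.6]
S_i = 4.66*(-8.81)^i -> [4.66, -41.05, 361.69, -3186.5, 28073.05]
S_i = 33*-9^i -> [33, -297, 2673, -24057, 216513]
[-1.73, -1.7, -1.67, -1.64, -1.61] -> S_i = -1.73 + 0.03*i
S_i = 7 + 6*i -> [7, 13, 19, 25, 31]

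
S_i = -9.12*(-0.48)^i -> [-9.12, 4.38, -2.1, 1.01, -0.48]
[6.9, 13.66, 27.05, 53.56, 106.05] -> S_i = 6.90*1.98^i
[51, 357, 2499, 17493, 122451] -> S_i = 51*7^i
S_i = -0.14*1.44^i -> [-0.14, -0.2, -0.29, -0.42, -0.6]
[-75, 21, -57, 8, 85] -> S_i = Random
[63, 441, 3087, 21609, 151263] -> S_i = 63*7^i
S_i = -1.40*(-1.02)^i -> [-1.4, 1.43, -1.46, 1.49, -1.52]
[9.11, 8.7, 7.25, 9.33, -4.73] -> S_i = Random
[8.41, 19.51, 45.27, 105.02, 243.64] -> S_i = 8.41*2.32^i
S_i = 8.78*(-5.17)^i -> [8.78, -45.39, 234.68, -1213.29, 6272.73]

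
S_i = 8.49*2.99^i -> [8.49, 25.39, 75.9, 226.95, 678.57]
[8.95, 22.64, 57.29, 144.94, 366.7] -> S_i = 8.95*2.53^i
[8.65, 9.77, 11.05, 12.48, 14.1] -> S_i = 8.65*1.13^i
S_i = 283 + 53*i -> [283, 336, 389, 442, 495]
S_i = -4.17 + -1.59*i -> [-4.17, -5.76, -7.35, -8.94, -10.53]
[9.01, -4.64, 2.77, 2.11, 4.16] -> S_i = Random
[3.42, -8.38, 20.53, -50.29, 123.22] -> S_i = 3.42*(-2.45)^i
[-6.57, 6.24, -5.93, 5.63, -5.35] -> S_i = -6.57*(-0.95)^i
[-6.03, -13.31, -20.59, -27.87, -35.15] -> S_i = -6.03 + -7.28*i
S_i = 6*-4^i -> [6, -24, 96, -384, 1536]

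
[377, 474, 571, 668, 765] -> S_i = 377 + 97*i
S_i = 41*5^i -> [41, 205, 1025, 5125, 25625]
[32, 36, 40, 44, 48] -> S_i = 32 + 4*i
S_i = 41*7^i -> [41, 287, 2009, 14063, 98441]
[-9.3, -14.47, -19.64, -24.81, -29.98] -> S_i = -9.30 + -5.17*i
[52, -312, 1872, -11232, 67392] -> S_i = 52*-6^i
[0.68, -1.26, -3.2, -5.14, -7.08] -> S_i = 0.68 + -1.94*i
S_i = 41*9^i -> [41, 369, 3321, 29889, 269001]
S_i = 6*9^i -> [6, 54, 486, 4374, 39366]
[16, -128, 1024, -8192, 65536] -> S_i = 16*-8^i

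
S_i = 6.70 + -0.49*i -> [6.7, 6.21, 5.72, 5.23, 4.74]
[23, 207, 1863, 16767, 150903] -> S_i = 23*9^i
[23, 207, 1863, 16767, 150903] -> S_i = 23*9^i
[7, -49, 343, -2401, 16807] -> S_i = 7*-7^i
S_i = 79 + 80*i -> [79, 159, 239, 319, 399]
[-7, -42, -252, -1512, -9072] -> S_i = -7*6^i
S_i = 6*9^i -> [6, 54, 486, 4374, 39366]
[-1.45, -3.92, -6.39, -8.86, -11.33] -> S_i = -1.45 + -2.47*i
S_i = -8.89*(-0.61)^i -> [-8.89, 5.42, -3.31, 2.02, -1.23]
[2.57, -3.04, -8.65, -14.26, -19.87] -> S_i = 2.57 + -5.61*i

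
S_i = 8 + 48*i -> [8, 56, 104, 152, 200]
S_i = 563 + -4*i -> [563, 559, 555, 551, 547]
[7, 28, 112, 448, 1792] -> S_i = 7*4^i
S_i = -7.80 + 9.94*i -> [-7.8, 2.14, 12.08, 22.02, 31.96]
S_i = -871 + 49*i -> [-871, -822, -773, -724, -675]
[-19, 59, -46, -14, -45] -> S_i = Random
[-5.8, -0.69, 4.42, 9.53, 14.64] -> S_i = -5.80 + 5.11*i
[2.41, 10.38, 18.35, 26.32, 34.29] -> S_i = 2.41 + 7.97*i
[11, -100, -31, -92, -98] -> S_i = Random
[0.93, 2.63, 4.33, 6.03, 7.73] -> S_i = 0.93 + 1.70*i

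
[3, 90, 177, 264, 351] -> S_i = 3 + 87*i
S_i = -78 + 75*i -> [-78, -3, 72, 147, 222]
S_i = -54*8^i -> [-54, -432, -3456, -27648, -221184]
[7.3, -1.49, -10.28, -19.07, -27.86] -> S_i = 7.30 + -8.79*i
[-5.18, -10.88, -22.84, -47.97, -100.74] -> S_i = -5.18*2.10^i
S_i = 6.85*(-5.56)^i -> [6.85, -38.09, 211.76, -1177.38, 6546.21]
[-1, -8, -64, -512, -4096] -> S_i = -1*8^i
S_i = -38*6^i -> [-38, -228, -1368, -8208, -49248]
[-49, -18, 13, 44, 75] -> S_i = -49 + 31*i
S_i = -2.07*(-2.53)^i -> [-2.07, 5.24, -13.25, 33.52, -84.81]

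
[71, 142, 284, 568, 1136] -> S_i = 71*2^i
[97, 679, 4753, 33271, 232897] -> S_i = 97*7^i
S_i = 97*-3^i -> [97, -291, 873, -2619, 7857]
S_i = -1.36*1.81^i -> [-1.36, -2.46, -4.46, -8.06, -14.6]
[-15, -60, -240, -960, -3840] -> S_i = -15*4^i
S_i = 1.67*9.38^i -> [1.67, 15.66, 146.93, 1378.24, 12927.9]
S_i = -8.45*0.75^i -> [-8.45, -6.34, -4.75, -3.56, -2.67]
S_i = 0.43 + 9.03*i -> [0.43, 9.46, 18.49, 27.52, 36.55]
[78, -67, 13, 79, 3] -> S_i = Random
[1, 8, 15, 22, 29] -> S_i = 1 + 7*i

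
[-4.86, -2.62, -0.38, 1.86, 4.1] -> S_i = -4.86 + 2.24*i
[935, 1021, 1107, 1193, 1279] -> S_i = 935 + 86*i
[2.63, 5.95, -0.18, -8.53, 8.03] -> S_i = Random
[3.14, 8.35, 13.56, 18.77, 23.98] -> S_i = 3.14 + 5.21*i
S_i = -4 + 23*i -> [-4, 19, 42, 65, 88]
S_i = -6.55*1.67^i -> [-6.55, -10.94, -18.27, -30.51, -50.95]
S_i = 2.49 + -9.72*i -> [2.49, -7.23, -16.95, -26.67, -36.39]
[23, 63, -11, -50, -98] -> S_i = Random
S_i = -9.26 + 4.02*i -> [-9.26, -5.24, -1.22, 2.8, 6.82]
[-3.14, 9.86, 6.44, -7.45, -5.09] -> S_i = Random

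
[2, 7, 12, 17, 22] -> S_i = 2 + 5*i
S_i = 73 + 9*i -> [73, 82, 91, 100, 109]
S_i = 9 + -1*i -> [9, 8, 7, 6, 5]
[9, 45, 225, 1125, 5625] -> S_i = 9*5^i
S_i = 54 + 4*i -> [54, 58, 62, 66, 70]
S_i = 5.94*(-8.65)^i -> [5.94, -51.38, 444.45, -3844.45, 33254.53]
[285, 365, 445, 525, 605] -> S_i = 285 + 80*i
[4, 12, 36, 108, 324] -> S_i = 4*3^i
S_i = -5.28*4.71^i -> [-5.28, -24.87, -117.13, -551.69, -2598.47]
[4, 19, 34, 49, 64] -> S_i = 4 + 15*i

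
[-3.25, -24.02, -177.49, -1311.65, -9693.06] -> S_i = -3.25*7.39^i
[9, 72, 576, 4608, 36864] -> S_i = 9*8^i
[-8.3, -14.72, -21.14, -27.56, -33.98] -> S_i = -8.30 + -6.42*i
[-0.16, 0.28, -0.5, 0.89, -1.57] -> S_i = -0.16*(-1.77)^i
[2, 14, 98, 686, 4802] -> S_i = 2*7^i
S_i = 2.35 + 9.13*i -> [2.35, 11.48, 20.61, 29.74, 38.87]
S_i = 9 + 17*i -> [9, 26, 43, 60, 77]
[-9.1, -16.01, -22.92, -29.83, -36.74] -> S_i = -9.10 + -6.91*i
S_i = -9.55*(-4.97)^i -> [-9.55, 47.46, -235.89, 1172.39, -5826.78]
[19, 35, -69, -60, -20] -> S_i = Random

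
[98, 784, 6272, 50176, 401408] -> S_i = 98*8^i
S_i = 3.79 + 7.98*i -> [3.79, 11.77, 19.75, 27.73, 35.71]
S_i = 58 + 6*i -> [58, 64, 70, 76, 82]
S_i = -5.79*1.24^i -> [-5.79, -7.18, -8.9, -11.04, -13.69]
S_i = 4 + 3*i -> [4, 7, 10, 13, 16]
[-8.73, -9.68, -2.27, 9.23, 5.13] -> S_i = Random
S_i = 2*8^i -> [2, 16, 128, 1024, 8192]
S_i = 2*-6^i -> [2, -12, 72, -432, 2592]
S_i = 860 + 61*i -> [860, 921, 982, 1043, 1104]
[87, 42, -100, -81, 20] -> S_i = Random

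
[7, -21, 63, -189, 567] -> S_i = 7*-3^i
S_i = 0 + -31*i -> [0, -31, -62, -93, -124]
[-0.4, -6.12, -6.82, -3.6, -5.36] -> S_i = Random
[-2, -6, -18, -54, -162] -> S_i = -2*3^i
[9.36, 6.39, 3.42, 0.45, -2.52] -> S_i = 9.36 + -2.97*i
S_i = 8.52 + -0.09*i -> [8.52, 8.43, 8.34, 8.25, 8.16]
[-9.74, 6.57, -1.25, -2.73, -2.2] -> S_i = Random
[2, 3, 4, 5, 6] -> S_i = 2 + 1*i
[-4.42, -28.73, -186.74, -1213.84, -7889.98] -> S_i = -4.42*6.50^i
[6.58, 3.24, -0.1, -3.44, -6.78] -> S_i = 6.58 + -3.34*i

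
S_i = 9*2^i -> [9, 18, 36, 72, 144]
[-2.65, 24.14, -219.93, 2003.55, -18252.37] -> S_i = -2.65*(-9.11)^i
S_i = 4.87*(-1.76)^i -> [4.87, -8.57, 15.09, -26.55, 46.73]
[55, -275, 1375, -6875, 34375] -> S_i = 55*-5^i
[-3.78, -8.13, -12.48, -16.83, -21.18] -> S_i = -3.78 + -4.35*i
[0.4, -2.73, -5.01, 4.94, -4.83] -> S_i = Random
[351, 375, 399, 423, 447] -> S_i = 351 + 24*i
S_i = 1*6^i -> [1, 6, 36, 216, 1296]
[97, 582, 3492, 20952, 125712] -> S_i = 97*6^i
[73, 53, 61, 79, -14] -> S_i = Random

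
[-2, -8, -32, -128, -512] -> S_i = -2*4^i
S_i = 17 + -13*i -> [17, 4, -9, -22, -35]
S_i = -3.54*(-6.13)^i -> [-3.54, 21.7, -133.02, 815.43, -4998.56]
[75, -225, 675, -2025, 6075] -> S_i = 75*-3^i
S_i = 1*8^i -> [1, 8, 64, 512, 4096]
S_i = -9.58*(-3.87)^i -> [-9.58, 37.07, -143.48, 555.26, -2148.87]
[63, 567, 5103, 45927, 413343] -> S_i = 63*9^i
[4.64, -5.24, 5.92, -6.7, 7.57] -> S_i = 4.64*(-1.13)^i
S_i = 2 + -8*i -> [2, -6, -14, -22, -30]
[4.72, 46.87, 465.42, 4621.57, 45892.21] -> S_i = 4.72*9.93^i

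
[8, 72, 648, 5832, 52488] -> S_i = 8*9^i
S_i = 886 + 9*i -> [886, 895, 904, 913, 922]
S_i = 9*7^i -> [9, 63, 441, 3087, 21609]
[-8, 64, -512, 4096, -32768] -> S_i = -8*-8^i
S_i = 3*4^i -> [3, 12, 48, 192, 768]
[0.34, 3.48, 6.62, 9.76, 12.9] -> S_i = 0.34 + 3.14*i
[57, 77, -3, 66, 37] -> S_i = Random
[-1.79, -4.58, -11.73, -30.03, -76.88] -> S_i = -1.79*2.56^i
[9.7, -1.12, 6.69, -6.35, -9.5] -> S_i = Random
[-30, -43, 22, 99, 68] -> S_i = Random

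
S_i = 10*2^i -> [10, 20, 40, 80, 160]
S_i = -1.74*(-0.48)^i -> [-1.74, 0.84, -0.4, 0.19, -0.09]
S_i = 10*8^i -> [10, 80, 640, 5120, 40960]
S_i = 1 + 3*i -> [1, 4, 7, 10, 13]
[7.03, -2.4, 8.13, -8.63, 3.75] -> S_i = Random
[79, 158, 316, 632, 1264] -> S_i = 79*2^i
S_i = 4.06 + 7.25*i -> [4.06, 11.31, 18.56, 25.81, 33.06]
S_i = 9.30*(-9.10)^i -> [9.3, -84.63, 770.13, -7008.21, 63774.71]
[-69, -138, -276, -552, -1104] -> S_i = -69*2^i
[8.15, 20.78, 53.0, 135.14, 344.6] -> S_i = 8.15*2.55^i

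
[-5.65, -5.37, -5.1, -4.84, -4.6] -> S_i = -5.65*0.95^i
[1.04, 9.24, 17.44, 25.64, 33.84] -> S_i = 1.04 + 8.20*i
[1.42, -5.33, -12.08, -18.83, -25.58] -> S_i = 1.42 + -6.75*i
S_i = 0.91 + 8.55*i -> [0.91, 9.46, 18.01, 26.56, 35.11]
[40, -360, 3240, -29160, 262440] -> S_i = 40*-9^i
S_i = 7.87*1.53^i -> [7.87, 12.04, 18.42, 28.19, 43.13]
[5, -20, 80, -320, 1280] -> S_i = 5*-4^i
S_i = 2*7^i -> [2, 14, 98, 686, 4802]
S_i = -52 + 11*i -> [-52, -41, -30, -19, -8]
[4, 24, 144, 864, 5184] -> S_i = 4*6^i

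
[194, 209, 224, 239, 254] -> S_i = 194 + 15*i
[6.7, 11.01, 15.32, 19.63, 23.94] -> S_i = 6.70 + 4.31*i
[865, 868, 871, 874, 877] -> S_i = 865 + 3*i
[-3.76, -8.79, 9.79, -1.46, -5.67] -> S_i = Random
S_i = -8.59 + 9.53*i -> [-8.59, 0.94, 10.47, 20.0, 29.53]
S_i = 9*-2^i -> [9, -18, 36, -72, 144]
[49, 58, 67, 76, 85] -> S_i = 49 + 9*i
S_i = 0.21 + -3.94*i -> [0.21, -3.73, -7.67, -11.61, -15.55]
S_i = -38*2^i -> [-38, -76, -152, -304, -608]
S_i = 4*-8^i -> [4, -32, 256, -2048, 16384]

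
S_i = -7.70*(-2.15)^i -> [-7.7, 16.56, -35.59, 76.53, -164.53]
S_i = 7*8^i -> [7, 56, 448, 3584, 28672]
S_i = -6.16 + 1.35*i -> [-6.16, -4.81, -3.46, -2.11, -0.76]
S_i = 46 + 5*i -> [46, 51, 56, 61, 66]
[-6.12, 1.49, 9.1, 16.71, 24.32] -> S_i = -6.12 + 7.61*i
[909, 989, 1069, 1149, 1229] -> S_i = 909 + 80*i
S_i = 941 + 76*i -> [941, 1017, 1093, 1169, 1245]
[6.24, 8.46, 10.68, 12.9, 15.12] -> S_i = 6.24 + 2.22*i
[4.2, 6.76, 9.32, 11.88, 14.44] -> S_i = 4.20 + 2.56*i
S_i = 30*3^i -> [30, 90, 270, 810, 2430]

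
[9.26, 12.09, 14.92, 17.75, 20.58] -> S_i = 9.26 + 2.83*i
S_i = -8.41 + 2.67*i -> [-8.41, -5.74, -3.07, -0.4, 2.27]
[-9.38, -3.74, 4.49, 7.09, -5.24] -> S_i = Random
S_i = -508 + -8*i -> [-508, -516, -524, -532, -540]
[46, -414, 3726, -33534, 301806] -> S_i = 46*-9^i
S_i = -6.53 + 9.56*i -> [-6.53, 3.03, 12.59, 22.15, 31.71]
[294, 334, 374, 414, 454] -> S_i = 294 + 40*i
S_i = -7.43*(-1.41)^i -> [-7.43, 10.48, -14.77, 20.83, -29.37]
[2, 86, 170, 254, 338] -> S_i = 2 + 84*i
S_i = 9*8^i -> [9, 72, 576, 4608, 36864]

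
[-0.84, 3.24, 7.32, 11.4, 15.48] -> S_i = -0.84 + 4.08*i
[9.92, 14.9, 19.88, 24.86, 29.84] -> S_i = 9.92 + 4.98*i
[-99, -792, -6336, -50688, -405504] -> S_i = -99*8^i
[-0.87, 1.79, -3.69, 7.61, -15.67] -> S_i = -0.87*(-2.06)^i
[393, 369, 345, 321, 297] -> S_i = 393 + -24*i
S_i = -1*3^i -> [-1, -3, -9, -27, -81]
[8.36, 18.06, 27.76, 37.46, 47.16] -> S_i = 8.36 + 9.70*i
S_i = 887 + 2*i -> [887, 889, 891, 893, 895]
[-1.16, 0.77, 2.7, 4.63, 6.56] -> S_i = -1.16 + 1.93*i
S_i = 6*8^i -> [6, 48, 384, 3072, 24576]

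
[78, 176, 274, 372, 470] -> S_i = 78 + 98*i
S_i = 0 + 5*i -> [0, 5, 10, 15, 20]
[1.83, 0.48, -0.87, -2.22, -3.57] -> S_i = 1.83 + -1.35*i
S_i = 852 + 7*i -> [852, 859, 866, 873, 880]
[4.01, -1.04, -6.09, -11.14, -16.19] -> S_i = 4.01 + -5.05*i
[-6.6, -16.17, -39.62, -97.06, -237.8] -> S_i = -6.60*2.45^i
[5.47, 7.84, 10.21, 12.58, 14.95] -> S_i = 5.47 + 2.37*i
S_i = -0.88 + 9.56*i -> [-0.88, 8.68, 18.24, 27.8, 37.36]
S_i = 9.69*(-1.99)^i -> [9.69, -19.28, 38.37, -76.36, 151.96]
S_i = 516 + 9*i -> [516, 525, 534, 543, 552]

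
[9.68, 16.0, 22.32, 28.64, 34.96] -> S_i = 9.68 + 6.32*i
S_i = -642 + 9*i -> [-642, -633, -624, -615, -606]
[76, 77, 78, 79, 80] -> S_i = 76 + 1*i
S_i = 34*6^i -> [34, 204, 1224, 7344, 44064]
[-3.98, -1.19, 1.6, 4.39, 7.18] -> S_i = -3.98 + 2.79*i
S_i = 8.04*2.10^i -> [8.04, 16.88, 35.46, 74.46, 156.36]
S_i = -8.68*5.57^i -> [-8.68, -48.35, -269.3, -1499.98, -8354.89]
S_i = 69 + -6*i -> [69, 63, 57, 51, 45]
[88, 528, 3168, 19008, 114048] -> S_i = 88*6^i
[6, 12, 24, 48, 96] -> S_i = 6*2^i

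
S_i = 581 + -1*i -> [581, 580, 579, 578, 577]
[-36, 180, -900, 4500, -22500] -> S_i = -36*-5^i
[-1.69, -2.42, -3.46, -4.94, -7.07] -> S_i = -1.69*1.43^i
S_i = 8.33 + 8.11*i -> [8.33, 16.44, 24.55, 32.66, 40.77]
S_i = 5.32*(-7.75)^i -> [5.32, -41.23, 319.53, -2476.38, 19191.92]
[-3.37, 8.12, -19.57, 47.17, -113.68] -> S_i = -3.37*(-2.41)^i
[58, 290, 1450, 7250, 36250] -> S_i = 58*5^i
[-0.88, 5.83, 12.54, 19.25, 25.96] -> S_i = -0.88 + 6.71*i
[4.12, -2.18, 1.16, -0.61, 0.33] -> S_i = 4.12*(-0.53)^i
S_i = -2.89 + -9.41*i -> [-2.89, -12.3, -21.71, -31.12, -40.53]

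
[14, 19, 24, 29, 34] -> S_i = 14 + 5*i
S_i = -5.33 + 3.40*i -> [-5.33, -1.93, 1.47, 4.87, 8.27]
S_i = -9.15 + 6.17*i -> [-9.15, -2.98, 3.19, 9.36, 15.53]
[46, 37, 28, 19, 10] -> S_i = 46 + -9*i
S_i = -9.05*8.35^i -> [-9.05, -75.57, -630.99, -5268.76, -43994.1]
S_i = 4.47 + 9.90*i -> [4.47, 14.37, 24.27, 34.17, 44.07]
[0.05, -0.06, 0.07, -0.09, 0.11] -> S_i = 0.05*(-1.22)^i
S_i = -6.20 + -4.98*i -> [-6.2, -11.18, -16.16, -21.14, -26.12]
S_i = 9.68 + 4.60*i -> [9.68, 14.28, 18.88, 23.48, 28.08]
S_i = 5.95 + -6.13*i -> [5.95, -0.18, -6.31, -12.44, -18.57]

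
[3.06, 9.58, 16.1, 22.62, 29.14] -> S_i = 3.06 + 6.52*i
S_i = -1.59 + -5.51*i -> [-1.59, -7.1, -12.61, -18.12, -23.63]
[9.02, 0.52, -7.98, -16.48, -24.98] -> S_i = 9.02 + -8.50*i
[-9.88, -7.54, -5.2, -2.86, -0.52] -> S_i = -9.88 + 2.34*i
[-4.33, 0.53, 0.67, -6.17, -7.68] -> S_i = Random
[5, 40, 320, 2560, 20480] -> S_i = 5*8^i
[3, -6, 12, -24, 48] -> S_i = 3*-2^i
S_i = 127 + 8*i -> [127, 135, 143, 151, 159]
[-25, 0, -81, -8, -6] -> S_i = Random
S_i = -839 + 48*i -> [-839, -791, -743, -695, -647]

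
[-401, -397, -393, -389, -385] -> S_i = -401 + 4*i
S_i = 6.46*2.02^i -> [6.46, 13.05, 26.36, 53.25, 107.56]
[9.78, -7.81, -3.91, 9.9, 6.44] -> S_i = Random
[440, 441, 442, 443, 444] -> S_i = 440 + 1*i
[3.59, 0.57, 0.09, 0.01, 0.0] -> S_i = 3.59*0.16^i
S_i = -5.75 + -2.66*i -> [-5.75, -8.41, -11.07, -13.73, -16.39]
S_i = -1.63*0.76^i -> [-1.63, -1.24, -0.94, -0.72, -0.54]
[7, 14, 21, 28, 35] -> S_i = 7 + 7*i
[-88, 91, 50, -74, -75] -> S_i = Random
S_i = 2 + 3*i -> [2, 5, 8, 11, 14]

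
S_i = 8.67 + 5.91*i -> [8.67, 14.58, 20.49, 26.4, 32.31]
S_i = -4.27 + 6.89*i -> [-4.27, 2.62, 9.51, 16.4, 23.29]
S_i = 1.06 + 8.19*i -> [1.06, 9.25, 17.44, 25.63, 33.82]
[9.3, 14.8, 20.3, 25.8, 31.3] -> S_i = 9.30 + 5.50*i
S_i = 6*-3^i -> [6, -18, 54, -162, 486]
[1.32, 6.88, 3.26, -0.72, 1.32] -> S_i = Random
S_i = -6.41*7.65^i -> [-6.41, -49.04, -375.13, -2869.74, -21953.5]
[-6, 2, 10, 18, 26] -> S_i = -6 + 8*i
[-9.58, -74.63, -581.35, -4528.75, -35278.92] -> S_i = -9.58*7.79^i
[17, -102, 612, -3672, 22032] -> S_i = 17*-6^i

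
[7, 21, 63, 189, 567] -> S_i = 7*3^i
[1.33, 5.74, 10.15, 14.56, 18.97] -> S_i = 1.33 + 4.41*i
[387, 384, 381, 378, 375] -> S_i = 387 + -3*i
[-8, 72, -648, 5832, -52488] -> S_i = -8*-9^i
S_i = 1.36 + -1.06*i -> [1.36, 0.3, -0.76, -1.82, -2.88]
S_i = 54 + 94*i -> [54, 148, 242, 336, 430]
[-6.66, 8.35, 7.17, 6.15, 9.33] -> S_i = Random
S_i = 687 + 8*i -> [687, 695, 703, 711, 719]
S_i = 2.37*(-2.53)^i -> [2.37, -6.0, 15.17, -38.38, 97.1]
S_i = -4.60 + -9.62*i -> [-4.6, -14.22, -23.84, -33.46, -43.08]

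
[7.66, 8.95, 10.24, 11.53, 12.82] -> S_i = 7.66 + 1.29*i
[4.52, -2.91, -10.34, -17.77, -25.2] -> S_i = 4.52 + -7.43*i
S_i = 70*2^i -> [70, 140, 280, 560, 1120]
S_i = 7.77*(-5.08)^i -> [7.77, -39.47, 200.52, -1018.62, 5174.59]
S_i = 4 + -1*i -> [4, 3, 2, 1, 0]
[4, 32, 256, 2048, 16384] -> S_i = 4*8^i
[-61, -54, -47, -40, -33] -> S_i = -61 + 7*i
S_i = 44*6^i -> [44, 264, 1584, 9504, 57024]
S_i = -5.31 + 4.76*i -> [-5.31, -0.55, 4.21, 8.97, 13.73]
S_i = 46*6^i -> [46, 276, 1656, 9936, 59616]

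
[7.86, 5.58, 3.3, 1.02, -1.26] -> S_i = 7.86 + -2.28*i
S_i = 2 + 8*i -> [2, 10, 18, 26, 34]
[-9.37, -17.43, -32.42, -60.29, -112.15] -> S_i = -9.37*1.86^i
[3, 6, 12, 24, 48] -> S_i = 3*2^i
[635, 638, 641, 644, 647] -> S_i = 635 + 3*i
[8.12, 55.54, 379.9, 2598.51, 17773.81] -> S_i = 8.12*6.84^i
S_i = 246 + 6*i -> [246, 252, 258, 264, 270]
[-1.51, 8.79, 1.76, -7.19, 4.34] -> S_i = Random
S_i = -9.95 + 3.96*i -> [-9.95, -5.99, -2.03, 1.93, 5.89]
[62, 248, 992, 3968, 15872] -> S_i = 62*4^i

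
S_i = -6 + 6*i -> [-6, 0, 6, 12, 18]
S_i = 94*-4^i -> [94, -376, 1504, -6016, 24064]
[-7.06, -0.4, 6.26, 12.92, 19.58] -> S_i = -7.06 + 6.66*i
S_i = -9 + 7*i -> [-9, -2, 5, 12, 19]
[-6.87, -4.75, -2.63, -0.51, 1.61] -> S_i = -6.87 + 2.12*i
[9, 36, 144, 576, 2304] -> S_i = 9*4^i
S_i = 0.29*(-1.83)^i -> [0.29, -0.53, 0.97, -1.78, 3.25]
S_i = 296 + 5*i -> [296, 301, 306, 311, 316]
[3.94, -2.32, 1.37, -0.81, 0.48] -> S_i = 3.94*(-0.59)^i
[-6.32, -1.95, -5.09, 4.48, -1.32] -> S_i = Random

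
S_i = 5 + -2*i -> [5, 3, 1, -1, -3]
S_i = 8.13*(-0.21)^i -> [8.13, -1.71, 0.36, -0.08, 0.02]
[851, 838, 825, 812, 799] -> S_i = 851 + -13*i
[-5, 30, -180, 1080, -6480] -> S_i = -5*-6^i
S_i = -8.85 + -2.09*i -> [-8.85, -10.94, -13.03, -15.12, -17.21]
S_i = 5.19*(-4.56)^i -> [5.19, -23.67, 107.92, -492.11, 2244.02]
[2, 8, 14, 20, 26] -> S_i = 2 + 6*i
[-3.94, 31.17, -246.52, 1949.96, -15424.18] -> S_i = -3.94*(-7.91)^i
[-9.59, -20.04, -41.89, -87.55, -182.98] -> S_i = -9.59*2.09^i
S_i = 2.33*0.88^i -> [2.33, 2.05, 1.8, 1.59, 1.4]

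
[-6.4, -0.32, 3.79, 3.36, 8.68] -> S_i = Random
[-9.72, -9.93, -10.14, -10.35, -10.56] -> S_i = -9.72 + -0.21*i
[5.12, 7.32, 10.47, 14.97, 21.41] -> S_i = 5.12*1.43^i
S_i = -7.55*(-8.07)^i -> [-7.55, 60.93, -491.69, 3967.96, -32021.46]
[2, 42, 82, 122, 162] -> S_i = 2 + 40*i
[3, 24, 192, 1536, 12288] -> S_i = 3*8^i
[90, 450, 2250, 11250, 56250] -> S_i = 90*5^i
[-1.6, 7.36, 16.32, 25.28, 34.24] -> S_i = -1.60 + 8.96*i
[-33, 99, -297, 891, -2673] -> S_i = -33*-3^i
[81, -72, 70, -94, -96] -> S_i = Random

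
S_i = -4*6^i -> [-4, -24, -144, -864, -5184]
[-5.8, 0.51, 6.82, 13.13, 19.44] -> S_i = -5.80 + 6.31*i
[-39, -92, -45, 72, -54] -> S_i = Random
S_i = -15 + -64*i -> [-15, -79, -143, -207, -271]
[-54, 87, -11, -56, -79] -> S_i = Random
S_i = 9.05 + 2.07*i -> [9.05, 11.12, 13.19, 15.26, 17.33]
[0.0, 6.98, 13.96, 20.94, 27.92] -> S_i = -0.00 + 6.98*i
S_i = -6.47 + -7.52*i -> [-6.47, -13.99, -21.51, -29.03, -36.55]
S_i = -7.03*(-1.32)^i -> [-7.03, 9.28, -12.25, 16.17, -21.34]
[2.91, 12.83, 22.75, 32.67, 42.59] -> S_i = 2.91 + 9.92*i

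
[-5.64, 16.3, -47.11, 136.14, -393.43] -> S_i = -5.64*(-2.89)^i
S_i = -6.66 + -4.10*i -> [-6.66, -10.76, -14.86, -18.96, -23.06]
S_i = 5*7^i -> [5, 35, 245, 1715, 12005]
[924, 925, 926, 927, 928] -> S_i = 924 + 1*i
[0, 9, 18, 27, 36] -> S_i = 0 + 9*i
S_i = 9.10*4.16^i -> [9.1, 37.86, 157.48, 655.12, 2725.3]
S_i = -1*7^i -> [-1, -7, -49, -343, -2401]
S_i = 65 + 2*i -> [65, 67, 69, 71, 73]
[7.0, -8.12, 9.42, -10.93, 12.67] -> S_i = 7.00*(-1.16)^i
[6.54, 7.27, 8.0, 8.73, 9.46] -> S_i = 6.54 + 0.73*i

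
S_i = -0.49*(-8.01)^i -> [-0.49, 3.92, -31.44, 251.82, -2017.09]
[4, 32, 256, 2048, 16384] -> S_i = 4*8^i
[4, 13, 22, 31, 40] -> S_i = 4 + 9*i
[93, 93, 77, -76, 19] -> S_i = Random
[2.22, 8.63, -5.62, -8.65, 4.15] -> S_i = Random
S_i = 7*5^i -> [7, 35, 175, 875, 4375]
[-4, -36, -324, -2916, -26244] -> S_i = -4*9^i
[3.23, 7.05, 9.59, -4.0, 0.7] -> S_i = Random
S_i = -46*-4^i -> [-46, 184, -736, 2944, -11776]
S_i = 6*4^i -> [6, 24, 96, 384, 1536]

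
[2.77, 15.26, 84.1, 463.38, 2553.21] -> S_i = 2.77*5.51^i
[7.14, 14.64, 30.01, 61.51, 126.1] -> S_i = 7.14*2.05^i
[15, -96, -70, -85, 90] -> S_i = Random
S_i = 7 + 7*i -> [7, 14, 21, 28, 35]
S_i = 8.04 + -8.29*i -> [8.04, -0.25, -8.54, -16.83, -25.12]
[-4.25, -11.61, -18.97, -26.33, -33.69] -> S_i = -4.25 + -7.36*i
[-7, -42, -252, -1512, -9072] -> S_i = -7*6^i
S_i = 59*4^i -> [59, 236, 944, 3776, 15104]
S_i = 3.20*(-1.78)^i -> [3.2, -5.7, 10.14, -18.05, 32.12]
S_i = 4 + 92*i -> [4, 96, 188, 280, 372]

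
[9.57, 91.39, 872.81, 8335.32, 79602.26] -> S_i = 9.57*9.55^i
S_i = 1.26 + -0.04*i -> [1.26, 1.22, 1.18, 1.14, 1.1]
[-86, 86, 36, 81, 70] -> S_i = Random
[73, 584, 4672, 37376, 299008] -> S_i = 73*8^i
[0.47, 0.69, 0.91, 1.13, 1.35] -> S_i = 0.47 + 0.22*i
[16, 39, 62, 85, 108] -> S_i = 16 + 23*i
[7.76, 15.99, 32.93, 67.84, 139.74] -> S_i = 7.76*2.06^i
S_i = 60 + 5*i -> [60, 65, 70, 75, 80]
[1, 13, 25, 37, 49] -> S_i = 1 + 12*i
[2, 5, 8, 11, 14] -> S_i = 2 + 3*i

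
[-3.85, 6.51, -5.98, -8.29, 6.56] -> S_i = Random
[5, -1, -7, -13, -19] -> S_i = 5 + -6*i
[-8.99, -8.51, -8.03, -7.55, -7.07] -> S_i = -8.99 + 0.48*i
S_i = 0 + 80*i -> [0, 80, 160, 240, 320]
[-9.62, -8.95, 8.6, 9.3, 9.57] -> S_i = Random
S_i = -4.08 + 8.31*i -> [-4.08, 4.23, 12.54, 20.85, 29.16]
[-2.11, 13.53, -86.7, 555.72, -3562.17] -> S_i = -2.11*(-6.41)^i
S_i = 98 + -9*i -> [98, 89, 80, 71, 62]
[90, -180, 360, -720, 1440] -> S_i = 90*-2^i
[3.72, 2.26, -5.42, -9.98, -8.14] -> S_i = Random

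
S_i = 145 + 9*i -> [145, 154, 163, 172, 181]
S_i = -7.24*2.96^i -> [-7.24, -21.43, -63.43, -187.76, -555.78]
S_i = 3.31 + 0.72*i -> [3.31, 4.03, 4.75, 5.47, 6.19]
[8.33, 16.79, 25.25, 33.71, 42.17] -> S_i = 8.33 + 8.46*i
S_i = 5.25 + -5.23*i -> [5.25, 0.02, -5.21, -10.44, -15.67]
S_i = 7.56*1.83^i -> [7.56, 13.83, 25.32, 46.33, 84.79]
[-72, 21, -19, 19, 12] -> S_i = Random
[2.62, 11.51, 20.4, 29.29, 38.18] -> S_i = 2.62 + 8.89*i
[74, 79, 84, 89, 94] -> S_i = 74 + 5*i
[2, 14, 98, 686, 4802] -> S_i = 2*7^i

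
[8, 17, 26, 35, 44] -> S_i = 8 + 9*i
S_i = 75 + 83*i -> [75, 158, 241, 324, 407]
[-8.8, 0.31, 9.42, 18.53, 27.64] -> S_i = -8.80 + 9.11*i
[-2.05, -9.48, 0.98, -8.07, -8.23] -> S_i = Random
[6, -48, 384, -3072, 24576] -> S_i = 6*-8^i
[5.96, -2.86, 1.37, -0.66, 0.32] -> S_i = 5.96*(-0.48)^i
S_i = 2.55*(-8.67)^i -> [2.55, -22.11, 191.68, -1661.87, 14408.43]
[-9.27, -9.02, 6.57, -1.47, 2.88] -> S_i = Random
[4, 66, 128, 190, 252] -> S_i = 4 + 62*i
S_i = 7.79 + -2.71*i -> [7.79, 5.08, 2.37, -0.34, -3.05]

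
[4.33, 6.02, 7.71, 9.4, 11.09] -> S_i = 4.33 + 1.69*i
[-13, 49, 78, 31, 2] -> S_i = Random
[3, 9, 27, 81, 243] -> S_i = 3*3^i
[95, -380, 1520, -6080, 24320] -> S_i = 95*-4^i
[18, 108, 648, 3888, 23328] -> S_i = 18*6^i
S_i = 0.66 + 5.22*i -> [0.66, 5.88, 11.1, 16.32, 21.54]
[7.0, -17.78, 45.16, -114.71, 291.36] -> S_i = 7.00*(-2.54)^i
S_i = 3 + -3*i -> [3, 0, -3, -6, -9]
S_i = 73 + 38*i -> [73, 111, 149, 187, 225]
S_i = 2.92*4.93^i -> [2.92, 14.4, 70.97, 349.88, 1724.93]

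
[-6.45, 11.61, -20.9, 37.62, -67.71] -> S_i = -6.45*(-1.80)^i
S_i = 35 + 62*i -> [35, 97, 159, 221, 283]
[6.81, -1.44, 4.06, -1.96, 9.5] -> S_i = Random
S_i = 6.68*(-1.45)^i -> [6.68, -9.69, 14.04, -20.36, 29.53]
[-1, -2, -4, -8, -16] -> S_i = -1*2^i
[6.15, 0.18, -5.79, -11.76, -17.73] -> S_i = 6.15 + -5.97*i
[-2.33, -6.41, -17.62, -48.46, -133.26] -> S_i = -2.33*2.75^i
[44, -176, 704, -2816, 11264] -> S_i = 44*-4^i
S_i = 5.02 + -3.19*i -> [5.02, 1.83, -1.36, -4.55, -7.74]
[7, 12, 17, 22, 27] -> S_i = 7 + 5*i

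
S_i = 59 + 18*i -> [59, 77, 95, 113, 131]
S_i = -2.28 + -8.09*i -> [-2.28, -10.37, -18.46, -26.55, -34.64]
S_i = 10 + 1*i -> [10, 11, 12, 13, 14]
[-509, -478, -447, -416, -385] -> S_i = -509 + 31*i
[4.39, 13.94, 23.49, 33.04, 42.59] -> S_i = 4.39 + 9.55*i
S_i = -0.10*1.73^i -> [-0.1, -0.17, -0.3, -0.52, -0.9]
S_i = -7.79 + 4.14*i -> [-7.79, -3.65, 0.49, 4.63, 8.77]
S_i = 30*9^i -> [30, 270, 2430, 21870, 196830]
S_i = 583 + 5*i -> [583, 588, 593, 598, 603]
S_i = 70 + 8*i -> [70, 78, 86, 94, 102]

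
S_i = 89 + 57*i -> [89, 146, 203, 260, 317]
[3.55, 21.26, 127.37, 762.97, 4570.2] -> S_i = 3.55*5.99^i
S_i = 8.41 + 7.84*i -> [8.41, 16.25, 24.09, 31.93, 39.77]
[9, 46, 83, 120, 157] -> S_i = 9 + 37*i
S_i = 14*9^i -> [14, 126, 1134, 10206, 91854]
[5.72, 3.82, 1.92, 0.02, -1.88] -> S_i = 5.72 + -1.90*i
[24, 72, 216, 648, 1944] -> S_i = 24*3^i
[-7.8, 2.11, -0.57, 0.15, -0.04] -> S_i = -7.80*(-0.27)^i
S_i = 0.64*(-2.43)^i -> [0.64, -1.56, 3.78, -9.18, 22.32]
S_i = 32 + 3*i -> [32, 35, 38, 41, 44]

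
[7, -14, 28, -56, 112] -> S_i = 7*-2^i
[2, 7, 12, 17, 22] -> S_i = 2 + 5*i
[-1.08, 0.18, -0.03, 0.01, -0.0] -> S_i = -1.08*(-0.17)^i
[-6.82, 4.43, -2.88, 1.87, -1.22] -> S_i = -6.82*(-0.65)^i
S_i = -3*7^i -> [-3, -21, -147, -1029, -7203]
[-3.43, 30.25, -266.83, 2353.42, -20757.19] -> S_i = -3.43*(-8.82)^i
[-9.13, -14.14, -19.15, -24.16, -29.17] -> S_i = -9.13 + -5.01*i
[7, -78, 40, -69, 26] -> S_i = Random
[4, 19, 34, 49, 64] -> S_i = 4 + 15*i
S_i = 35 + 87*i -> [35, 122, 209, 296, 383]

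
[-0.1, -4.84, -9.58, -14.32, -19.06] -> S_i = -0.10 + -4.74*i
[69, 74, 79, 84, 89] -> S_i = 69 + 5*i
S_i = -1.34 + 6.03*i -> [-1.34, 4.69, 10.72, 16.75, 22.78]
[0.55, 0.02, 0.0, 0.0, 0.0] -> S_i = 0.55*0.03^i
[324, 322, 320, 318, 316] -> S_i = 324 + -2*i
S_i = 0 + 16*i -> [0, 16, 32, 48, 64]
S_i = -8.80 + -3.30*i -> [-8.8, -12.1, -15.4, -18.7, -22.0]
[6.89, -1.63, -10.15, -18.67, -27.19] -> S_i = 6.89 + -8.52*i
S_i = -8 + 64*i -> [-8, 56, 120, 184, 248]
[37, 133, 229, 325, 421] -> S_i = 37 + 96*i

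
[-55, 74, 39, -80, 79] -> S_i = Random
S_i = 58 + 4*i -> [58, 62, 66, 70, 74]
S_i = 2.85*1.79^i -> [2.85, 5.1, 9.13, 16.35, 29.26]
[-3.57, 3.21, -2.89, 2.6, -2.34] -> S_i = -3.57*(-0.90)^i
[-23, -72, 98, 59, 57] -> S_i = Random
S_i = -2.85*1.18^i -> [-2.85, -3.36, -3.97, -4.68, -5.53]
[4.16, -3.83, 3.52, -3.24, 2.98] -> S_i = 4.16*(-0.92)^i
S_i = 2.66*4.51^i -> [2.66, 12.0, 54.1, 244.01, 1100.49]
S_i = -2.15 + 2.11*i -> [-2.15, -0.04, 2.07, 4.18, 6.29]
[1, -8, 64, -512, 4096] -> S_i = 1*-8^i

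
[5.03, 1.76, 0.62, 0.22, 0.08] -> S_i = 5.03*0.35^i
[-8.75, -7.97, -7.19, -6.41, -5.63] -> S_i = -8.75 + 0.78*i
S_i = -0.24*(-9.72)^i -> [-0.24, 2.33, -22.67, 220.4, -2142.28]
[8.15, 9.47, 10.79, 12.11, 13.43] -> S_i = 8.15 + 1.32*i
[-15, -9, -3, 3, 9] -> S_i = -15 + 6*i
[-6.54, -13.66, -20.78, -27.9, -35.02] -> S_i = -6.54 + -7.12*i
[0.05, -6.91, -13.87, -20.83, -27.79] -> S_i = 0.05 + -6.96*i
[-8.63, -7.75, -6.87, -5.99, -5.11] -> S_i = -8.63 + 0.88*i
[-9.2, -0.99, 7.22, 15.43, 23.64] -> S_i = -9.20 + 8.21*i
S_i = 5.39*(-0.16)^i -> [5.39, -0.86, 0.14, -0.02, 0.0]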